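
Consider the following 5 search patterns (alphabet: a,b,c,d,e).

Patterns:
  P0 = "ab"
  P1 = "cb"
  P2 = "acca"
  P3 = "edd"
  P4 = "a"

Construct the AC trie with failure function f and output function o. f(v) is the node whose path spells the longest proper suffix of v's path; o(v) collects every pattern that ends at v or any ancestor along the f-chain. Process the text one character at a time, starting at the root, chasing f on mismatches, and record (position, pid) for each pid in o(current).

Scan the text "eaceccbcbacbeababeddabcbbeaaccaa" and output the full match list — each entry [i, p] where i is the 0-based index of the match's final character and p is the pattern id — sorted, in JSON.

Build automaton:
Trie (insert patterns):
  n0 'ε': a→1 c→3 e→8
  n1 'a': b→2 c→5  ←P4
  n2 'ab': ·  ←P0
  n3 'c': b→4
  n4 'cb': ·  ←P1
  n5 'ac': c→6
  n6 'acc': a→7
  n7 'acca': ·  ←P2
  n8 'e': d→9
  n9 'ed': d→10
  n10 'edd': ·  ←P3

Failure links (BFS by depth):
  fail(1) 'a': from fail(0)=0 chase 'a': 0 ⇒ 0;  out={4}∪out(0)={4}
  fail(3) 'c': from fail(0)=0 chase 'c': 0 ⇒ 0;  out=∅∪out(0)=∅
  fail(8) 'e': from fail(0)=0 chase 'e': 0 ⇒ 0;  out=∅∪out(0)=∅
  fail(2) 'ab': from fail(1)=0 chase 'b': 0 ⇒ 0;  out={0}∪out(0)={0}
  fail(4) 'cb': from fail(3)=0 chase 'b': 0 ⇒ 0;  out={1}∪out(0)={1}
  fail(5) 'ac': from fail(1)=0 chase 'c': 0 ⇒ 3;  out=∅∪out(3)=∅
  fail(9) 'ed': from fail(8)=0 chase 'd': 0 ⇒ 0;  out=∅∪out(0)=∅
  fail(6) 'acc': from fail(5)=3 chase 'c': 3→0 ⇒ 3;  out=∅∪out(3)=∅
  fail(10) 'edd': from fail(9)=0 chase 'd': 0 ⇒ 0;  out={3}∪out(0)={3}
  fail(7) 'acca': from fail(6)=3 chase 'a': 3→0 ⇒ 1;  out={2}∪out(1)={2,4}

Scan:
pos 0 'e': at 8
pos 1 'a': at 1 (fail-walked)  emit P4@[1:1]
pos 2 'c': at 5
pos 3 'e': at 8 (fail-walked)
pos 4 'c': at 3 (fail-walked)
pos 5 'c': at 3 (fail-walked)
pos 6 'b': at 4  emit P1@[5:6]
pos 7 'c': at 3 (fail-walked)
pos 8 'b': at 4  emit P1@[7:8]
pos 9 'a': at 1 (fail-walked)  emit P4@[9:9]
pos 10 'c': at 5
pos 11 'b': at 4 (fail-walked)  emit P1@[10:11]
pos 12 'e': at 8 (fail-walked)
pos 13 'a': at 1 (fail-walked)  emit P4@[13:13]
pos 14 'b': at 2  emit P0@[13:14]
pos 15 'a': at 1 (fail-walked)  emit P4@[15:15]
pos 16 'b': at 2  emit P0@[15:16]
pos 17 'e': at 8 (fail-walked)
pos 18 'd': at 9
pos 19 'd': at 10  emit P3@[17:19]
pos 20 'a': at 1 (fail-walked)  emit P4@[20:20]
pos 21 'b': at 2  emit P0@[20:21]
pos 22 'c': at 3 (fail-walked)
pos 23 'b': at 4  emit P1@[22:23]
pos 24 'b': at 0 (fail-walked)
pos 25 'e': at 8
pos 26 'a': at 1 (fail-walked)  emit P4@[26:26]
pos 27 'a': at 1 (fail-walked)  emit P4@[27:27]
pos 28 'c': at 5
pos 29 'c': at 6
pos 30 'a': at 7  emit P2@[27:30],P4@[30:30]
pos 31 'a': at 1 (fail-walked)  emit P4@[31:31]

Result: [[1,4],[6,1],[8,1],[9,4],[11,1],[13,4],[14,0],[15,4],[16,0],[19,3],[20,4],[21,0],[23,1],[26,4],[27,4],[30,2],[30,4],[31,4]]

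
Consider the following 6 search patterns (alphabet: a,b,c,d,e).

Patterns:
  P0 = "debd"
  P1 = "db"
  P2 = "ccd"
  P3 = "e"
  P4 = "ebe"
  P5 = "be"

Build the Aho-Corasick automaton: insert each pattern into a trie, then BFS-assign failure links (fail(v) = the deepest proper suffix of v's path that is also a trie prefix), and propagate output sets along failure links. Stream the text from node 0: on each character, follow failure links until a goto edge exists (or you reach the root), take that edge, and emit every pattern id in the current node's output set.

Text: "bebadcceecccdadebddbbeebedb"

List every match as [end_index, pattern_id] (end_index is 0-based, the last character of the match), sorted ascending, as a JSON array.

Construct AC machine:
Trie (insert patterns):
  n0 'ε': b→12 c→6 d→1 e→9
  n1 'd': b→5 e→2
  n2 'de': b→3
  n3 'deb': d→4
  n4 'debd': ·  ←P0
  n5 'db': ·  ←P1
  n6 'c': c→7
  n7 'cc': d→8
  n8 'ccd': ·  ←P2
  n9 'e': b→10  ←P3
  n10 'eb': e→11
  n11 'ebe': ·  ←P4
  n12 'b': e→13
  n13 'be': ·  ←P5

Failure links (BFS by depth):
  n1('d'): parent n0 fail=0; on 'd' 0 → fail=0;  out ∅∪∅=∅
  n6('c'): parent n0 fail=0; on 'c' 0 → fail=0;  out ∅∪∅=∅
  n9('e'): parent n0 fail=0; on 'e' 0 → fail=0;  out {3}∪∅={3}
  n12('b'): parent n0 fail=0; on 'b' 0 → fail=0;  out ∅∪∅=∅
  n2('de'): parent n1 fail=0; on 'e' 0 → fail=9;  out ∅∪{3}={3}
  n5('db'): parent n1 fail=0; on 'b' 0 → fail=12;  out {1}∪∅={1}
  n7('cc'): parent n6 fail=0; on 'c' 0 → fail=6;  out ∅∪∅=∅
  n10('eb'): parent n9 fail=0; on 'b' 0 → fail=12;  out ∅∪∅=∅
  n13('be'): parent n12 fail=0; on 'e' 0 → fail=9;  out {5}∪{3}={3,5}
  n3('deb'): parent n2 fail=9; on 'b' 9 → fail=10;  out ∅∪∅=∅
  n8('ccd'): parent n7 fail=6; on 'd' 6→0 → fail=1;  out {2}∪∅={2}
  n11('ebe'): parent n10 fail=12; on 'e' 12 → fail=13;  out {4}∪{3,5}={3,4,5}
  n4('debd'): parent n3 fail=10; on 'd' 10→12→0 → fail=1;  out {0}∪∅={0}

Text stream:
i=0 'b': node 0→12
i=1 'e': node 12→13  ** P3@[1:1],P5@[0:1]
i=2 'b': node 13→10 (fail-walked)
i=3 'a': node 10→0 (fail-walked)
i=4 'd': node 0→1
i=5 'c': node 1→6 (fail-walked)
i=6 'c': node 6→7
i=7 'e': node 7→9 (fail-walked)  ** P3@[7:7]
i=8 'e': node 9→9 (fail-walked)  ** P3@[8:8]
i=9 'c': node 9→6 (fail-walked)
i=10 'c': node 6→7
i=11 'c': node 7→7 (fail-walked)
i=12 'd': node 7→8  ** P2@[10:12]
i=13 'a': node 8→0 (fail-walked)
i=14 'd': node 0→1
i=15 'e': node 1→2  ** P3@[15:15]
i=16 'b': node 2→3
i=17 'd': node 3→4  ** P0@[14:17]
i=18 'd': node 4→1 (fail-walked)
i=19 'b': node 1→5  ** P1@[18:19]
i=20 'b': node 5→12 (fail-walked)
i=21 'e': node 12→13  ** P3@[21:21],P5@[20:21]
i=22 'e': node 13→9 (fail-walked)  ** P3@[22:22]
i=23 'b': node 9→10
i=24 'e': node 10→11  ** P3@[24:24],P4@[22:24],P5@[23:24]
i=25 'd': node 11→1 (fail-walked)
i=26 'b': node 1→5  ** P1@[25:26]

Result: [[1,3],[1,5],[7,3],[8,3],[12,2],[15,3],[17,0],[19,1],[21,3],[21,5],[22,3],[24,3],[24,4],[24,5],[26,1]]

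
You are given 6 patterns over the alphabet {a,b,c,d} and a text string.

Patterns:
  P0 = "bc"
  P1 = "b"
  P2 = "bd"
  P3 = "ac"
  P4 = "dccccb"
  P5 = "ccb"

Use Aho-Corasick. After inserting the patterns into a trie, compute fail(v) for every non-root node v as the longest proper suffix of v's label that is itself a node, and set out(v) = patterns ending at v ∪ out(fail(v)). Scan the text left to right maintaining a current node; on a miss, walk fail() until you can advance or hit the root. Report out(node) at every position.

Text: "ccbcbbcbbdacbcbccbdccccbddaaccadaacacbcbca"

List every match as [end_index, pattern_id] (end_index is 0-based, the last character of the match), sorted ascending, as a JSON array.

Build:
Trie (insert patterns):
  0='ε' goto a→4 b→1 c→12 d→6
  1='b' goto c→2 d→3  [P1 ends]
  2='bc' goto ·  [P0 ends]
  3='bd' goto ·  [P2 ends]
  4='a' goto c→5
  5='ac' goto ·  [P3 ends]
  6='d' goto c→7
  7='dc' goto c→8
  8='dcc' goto c→9
  9='dccc' goto c→10
  10='dcccc' goto b→11
  11='dccccb' goto ·  [P4 ends]
  12='c' goto c→13
  13='cc' goto b→14
  14='ccb' goto ·  [P5 ends]

Failure links (BFS by depth):
  fail(1) 'b': from fail(0)=0 chase 'b': 0 ⇒ 0;  out={1}∪out(0)={1}
  fail(4) 'a': from fail(0)=0 chase 'a': 0 ⇒ 0;  out=∅∪out(0)=∅
  fail(6) 'd': from fail(0)=0 chase 'd': 0 ⇒ 0;  out=∅∪out(0)=∅
  fail(12) 'c': from fail(0)=0 chase 'c': 0 ⇒ 0;  out=∅∪out(0)=∅
  fail(2) 'bc': from fail(1)=0 chase 'c': 0 ⇒ 12;  out={0}∪out(12)={0}
  fail(3) 'bd': from fail(1)=0 chase 'd': 0 ⇒ 6;  out={2}∪out(6)={2}
  fail(5) 'ac': from fail(4)=0 chase 'c': 0 ⇒ 12;  out={3}∪out(12)={3}
  fail(7) 'dc': from fail(6)=0 chase 'c': 0 ⇒ 12;  out=∅∪out(12)=∅
  fail(13) 'cc': from fail(12)=0 chase 'c': 0 ⇒ 12;  out=∅∪out(12)=∅
  fail(8) 'dcc': from fail(7)=12 chase 'c': 12 ⇒ 13;  out=∅∪out(13)=∅
  fail(14) 'ccb': from fail(13)=12 chase 'b': 12→0 ⇒ 1;  out={5}∪out(1)={1,5}
  fail(9) 'dccc': from fail(8)=13 chase 'c': 13→12 ⇒ 13;  out=∅∪out(13)=∅
  fail(10) 'dcccc': from fail(9)=13 chase 'c': 13→12 ⇒ 13;  out=∅∪out(13)=∅
  fail(11) 'dccccb': from fail(10)=13 chase 'b': 13 ⇒ 14;  out={4}∪out(14)={1,4,5}

Text stream:
i=0 'c': node 0→12
i=1 'c': node 12→13
i=2 'b': node 13→14  ** P1@[2:2],P5@[0:2]
i=3 'c': node 14→2 ·f  ** P0@[2:3]
i=4 'b': node 2→1 ·f  ** P1@[4:4]
i=5 'b': node 1→1 ·f  ** P1@[5:5]
i=6 'c': node 1→2  ** P0@[5:6]
i=7 'b': node 2→1 ·f  ** P1@[7:7]
i=8 'b': node 1→1 ·f  ** P1@[8:8]
i=9 'd': node 1→3  ** P2@[8:9]
i=10 'a': node 3→4 ·f
i=11 'c': node 4→5  ** P3@[10:11]
i=12 'b': node 5→1 ·f  ** P1@[12:12]
i=13 'c': node 1→2  ** P0@[12:13]
i=14 'b': node 2→1 ·f  ** P1@[14:14]
i=15 'c': node 1→2  ** P0@[14:15]
i=16 'c': node 2→13 ·f
i=17 'b': node 13→14  ** P1@[17:17],P5@[15:17]
i=18 'd': node 14→3 ·f  ** P2@[17:18]
i=19 'c': node 3→7 ·f
i=20 'c': node 7→8
i=21 'c': node 8→9
i=22 'c': node 9→10
i=23 'b': node 10→11  ** P1@[23:23],P4@[18:23],P5@[21:23]
i=24 'd': node 11→3 ·f  ** P2@[23:24]
i=25 'd': node 3→6 ·f
i=26 'a': node 6→4 ·f
i=27 'a': node 4→4 ·f
i=28 'c': node 4→5  ** P3@[27:28]
i=29 'c': node 5→13 ·f
i=30 'a': node 13→4 ·f
i=31 'd': node 4→6 ·f
i=32 'a': node 6→4 ·f
i=33 'a': node 4→4 ·f
i=34 'c': node 4→5  ** P3@[33:34]
i=35 'a': node 5→4 ·f
i=36 'c': node 4→5  ** P3@[35:36]
i=37 'b': node 5→1 ·f  ** P1@[37:37]
i=38 'c': node 1→2  ** P0@[37:38]
i=39 'b': node 2→1 ·f  ** P1@[39:39]
i=40 'c': node 1→2  ** P0@[39:40]
i=41 'a': node 2→4 ·f

Matches: [[2,1],[2,5],[3,0],[4,1],[5,1],[6,0],[7,1],[8,1],[9,2],[11,3],[12,1],[13,0],[14,1],[15,0],[17,1],[17,5],[18,2],[23,1],[23,4],[23,5],[24,2],[28,3],[34,3],[36,3],[37,1],[38,0],[39,1],[40,0]]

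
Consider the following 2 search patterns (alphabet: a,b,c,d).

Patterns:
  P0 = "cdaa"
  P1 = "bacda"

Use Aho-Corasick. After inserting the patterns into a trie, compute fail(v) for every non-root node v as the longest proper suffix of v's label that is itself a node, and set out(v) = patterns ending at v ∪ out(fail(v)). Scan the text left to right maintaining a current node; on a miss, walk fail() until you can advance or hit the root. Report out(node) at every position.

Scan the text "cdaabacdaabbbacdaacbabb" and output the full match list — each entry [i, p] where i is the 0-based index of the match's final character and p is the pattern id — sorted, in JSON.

Construct AC machine:
Trie (insert patterns):
  n0 'ε': b→5 c→1
  n1 'c': d→2
  n2 'cd': a→3
  n3 'cda': a→4
  n4 'cdaa': ·  [P0 ends]
  n5 'b': a→6
  n6 'ba': c→7
  n7 'bac': d→8
  n8 'bacd': a→9
  n9 'bacda': ·  [P1 ends]

Failure links (BFS by depth):
  n1('c'): parent n0 fail=0; on 'c' 0 → fail=0;  out ∅∪∅=∅
  n5('b'): parent n0 fail=0; on 'b' 0 → fail=0;  out ∅∪∅=∅
  n2('cd'): parent n1 fail=0; on 'd' 0 → fail=0;  out ∅∪∅=∅
  n6('ba'): parent n5 fail=0; on 'a' 0 → fail=0;  out ∅∪∅=∅
  n3('cda'): parent n2 fail=0; on 'a' 0 → fail=0;  out ∅∪∅=∅
  n7('bac'): parent n6 fail=0; on 'c' 0 → fail=1;  out ∅∪∅=∅
  n4('cdaa'): parent n3 fail=0; on 'a' 0 → fail=0;  out {0}∪∅={0}
  n8('bacd'): parent n7 fail=1; on 'd' 1 → fail=2;  out ∅∪∅=∅
  n9('bacda'): parent n8 fail=2; on 'a' 2 → fail=3;  out {1}∪∅={1}

Run:
i=0 'c': node 0→1
i=1 'd': node 1→2
i=2 'a': node 2→3
i=3 'a': node 3→4  emit P0@[0:3]
i=4 'b': node 4→5 ·f
i=5 'a': node 5→6
i=6 'c': node 6→7
i=7 'd': node 7→8
i=8 'a': node 8→9  emit P1@[4:8]
i=9 'a': node 9→4 ·f  emit P0@[6:9]
i=10 'b': node 4→5 ·f
i=11 'b': node 5→5 ·f
i=12 'b': node 5→5 ·f
i=13 'a': node 5→6
i=14 'c': node 6→7
i=15 'd': node 7→8
i=16 'a': node 8→9  emit P1@[12:16]
i=17 'a': node 9→4 ·f  emit P0@[14:17]
i=18 'c': node 4→1 ·f
i=19 'b': node 1→5 ·f
i=20 'a': node 5→6
i=21 'b': node 6→5 ·f
i=22 'b': node 5→5 ·f

All matches (sorted): [[3,0],[8,1],[9,0],[16,1],[17,0]]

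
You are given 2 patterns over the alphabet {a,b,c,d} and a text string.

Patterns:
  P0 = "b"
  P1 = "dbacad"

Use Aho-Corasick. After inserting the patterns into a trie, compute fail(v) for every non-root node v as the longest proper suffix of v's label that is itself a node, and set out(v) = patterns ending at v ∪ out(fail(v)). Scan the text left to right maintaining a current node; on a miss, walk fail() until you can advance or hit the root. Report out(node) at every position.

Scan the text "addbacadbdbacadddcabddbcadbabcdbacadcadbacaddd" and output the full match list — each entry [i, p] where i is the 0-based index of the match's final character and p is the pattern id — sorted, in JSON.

Build automaton:
Trie (insert patterns):
  0='ε' goto b→1 d→2
  1='b' goto ·  [P0 ends]
  2='d' goto b→3
  3='db' goto a→4
  4='dba' goto c→5
  5='dbac' goto a→6
  6='dbaca' goto d→7
  7='dbacad' goto ·  [P1 ends]

Failure links (BFS by depth):
  n1('b'): parent n0 fail=0; on 'b' 0 → fail=0;  out {0}∪∅={0}
  n2('d'): parent n0 fail=0; on 'd' 0 → fail=0;  out ∅∪∅=∅
  n3('db'): parent n2 fail=0; on 'b' 0 → fail=1;  out ∅∪{0}={0}
  n4('dba'): parent n3 fail=1; on 'a' 1→0 → fail=0;  out ∅∪∅=∅
  n5('dbac'): parent n4 fail=0; on 'c' 0 → fail=0;  out ∅∪∅=∅
  n6('dbaca'): parent n5 fail=0; on 'a' 0 → fail=0;  out ∅∪∅=∅
  n7('dbacad'): parent n6 fail=0; on 'd' 0 → fail=2;  out {1}∪∅={1}

Run:
i=0 'a': node 0→0
i=1 'd': node 0→2
i=2 'd': node 2→2 ·f
i=3 'b': node 2→3  emit P0@[3:3]
i=4 'a': node 3→4
i=5 'c': node 4→5
i=6 'a': node 5→6
i=7 'd': node 6→7  emit P1@[2:7]
i=8 'b': node 7→3 ·f  emit P0@[8:8]
i=9 'd': node 3→2 ·f
i=10 'b': node 2→3  emit P0@[10:10]
i=11 'a': node 3→4
i=12 'c': node 4→5
i=13 'a': node 5→6
i=14 'd': node 6→7  emit P1@[9:14]
i=15 'd': node 7→2 ·f
i=16 'd': node 2→2 ·f
i=17 'c': node 2→0 ·f
i=18 'a': node 0→0
i=19 'b': node 0→1  emit P0@[19:19]
i=20 'd': node 1→2 ·f
i=21 'd': node 2→2 ·f
i=22 'b': node 2→3  emit P0@[22:22]
i=23 'c': node 3→0 ·f
i=24 'a': node 0→0
i=25 'd': node 0→2
i=26 'b': node 2→3  emit P0@[26:26]
i=27 'a': node 3→4
i=28 'b': node 4→1 ·f  emit P0@[28:28]
i=29 'c': node 1→0 ·f
i=30 'd': node 0→2
i=31 'b': node 2→3  emit P0@[31:31]
i=32 'a': node 3→4
i=33 'c': node 4→5
i=34 'a': node 5→6
i=35 'd': node 6→7  emit P1@[30:35]
i=36 'c': node 7→0 ·f
i=37 'a': node 0→0
i=38 'd': node 0→2
i=39 'b': node 2→3  emit P0@[39:39]
i=40 'a': node 3→4
i=41 'c': node 4→5
i=42 'a': node 5→6
i=43 'd': node 6→7  emit P1@[38:43]
i=44 'd': node 7→2 ·f
i=45 'd': node 2→2 ·f

Result: [[3,0],[7,1],[8,0],[10,0],[14,1],[19,0],[22,0],[26,0],[28,0],[31,0],[35,1],[39,0],[43,1]]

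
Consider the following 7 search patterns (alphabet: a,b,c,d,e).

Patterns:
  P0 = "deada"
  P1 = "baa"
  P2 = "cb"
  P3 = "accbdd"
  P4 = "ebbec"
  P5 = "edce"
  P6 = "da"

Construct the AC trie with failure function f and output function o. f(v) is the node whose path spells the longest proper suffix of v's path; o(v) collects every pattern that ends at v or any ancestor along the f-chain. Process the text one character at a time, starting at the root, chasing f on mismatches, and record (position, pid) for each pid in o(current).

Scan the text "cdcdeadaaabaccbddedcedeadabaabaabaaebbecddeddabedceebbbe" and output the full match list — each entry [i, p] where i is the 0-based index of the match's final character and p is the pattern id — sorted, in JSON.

Construct AC machine:
Trie (insert patterns):
  n0 'ε': a→11 b→6 c→9 d→1 e→17
  n1 'd': a→25 e→2
  n2 'de': a→3
  n3 'dea': d→4
  n4 'dead': a→5
  n5 'deada': ·  ←P0
  n6 'b': a→7
  n7 'ba': a→8
  n8 'baa': ·  ←P1
  n9 'c': b→10
  n10 'cb': ·  ←P2
  n11 'a': c→12
  n12 'ac': c→13
  n13 'acc': b→14
  n14 'accb': d→15
  n15 'accbd': d→16
  n16 'accbdd': ·  ←P3
  n17 'e': b→18 d→22
  n18 'eb': b→19
  n19 'ebb': e→20
  n20 'ebbe': c→21
  n21 'ebbec': ·  ←P4
  n22 'ed': c→23
  n23 'edc': e→24
  n24 'edce': ·  ←P5
  n25 'da': ·  ←P6

Failure links (BFS by depth):
  n1('d'): parent n0 fail=0; on 'd' 0 → fail=0;  out ∅∪∅=∅
  n6('b'): parent n0 fail=0; on 'b' 0 → fail=0;  out ∅∪∅=∅
  n9('c'): parent n0 fail=0; on 'c' 0 → fail=0;  out ∅∪∅=∅
  n11('a'): parent n0 fail=0; on 'a' 0 → fail=0;  out ∅∪∅=∅
  n17('e'): parent n0 fail=0; on 'e' 0 → fail=0;  out ∅∪∅=∅
  n2('de'): parent n1 fail=0; on 'e' 0 → fail=17;  out ∅∪∅=∅
  n7('ba'): parent n6 fail=0; on 'a' 0 → fail=11;  out ∅∪∅=∅
  n10('cb'): parent n9 fail=0; on 'b' 0 → fail=6;  out {2}∪∅={2}
  n12('ac'): parent n11 fail=0; on 'c' 0 → fail=9;  out ∅∪∅=∅
  n18('eb'): parent n17 fail=0; on 'b' 0 → fail=6;  out ∅∪∅=∅
  n22('ed'): parent n17 fail=0; on 'd' 0 → fail=1;  out ∅∪∅=∅
  n25('da'): parent n1 fail=0; on 'a' 0 → fail=11;  out {6}∪∅={6}
  n3('dea'): parent n2 fail=17; on 'a' 17→0 → fail=11;  out ∅∪∅=∅
  n8('baa'): parent n7 fail=11; on 'a' 11→0 → fail=11;  out {1}∪∅={1}
  n13('acc'): parent n12 fail=9; on 'c' 9→0 → fail=9;  out ∅∪∅=∅
  n19('ebb'): parent n18 fail=6; on 'b' 6→0 → fail=6;  out ∅∪∅=∅
  n23('edc'): parent n22 fail=1; on 'c' 1→0 → fail=9;  out ∅∪∅=∅
  n4('dead'): parent n3 fail=11; on 'd' 11→0 → fail=1;  out ∅∪∅=∅
  n14('accb'): parent n13 fail=9; on 'b' 9 → fail=10;  out ∅∪{2}={2}
  n20('ebbe'): parent n19 fail=6; on 'e' 6→0 → fail=17;  out ∅∪∅=∅
  n24('edce'): parent n23 fail=9; on 'e' 9→0 → fail=17;  out {5}∪∅={5}
  n5('deada'): parent n4 fail=1; on 'a' 1 → fail=25;  out {0}∪{6}={0,6}
  n15('accbd'): parent n14 fail=10; on 'd' 10→6→0 → fail=1;  out ∅∪∅=∅
  n21('ebbec'): parent n20 fail=17; on 'c' 17→0 → fail=9;  out {4}∪∅={4}
  n16('accbdd'): parent n15 fail=1; on 'd' 1→0 → fail=1;  out {3}∪∅={3}

Scan:
[0] read 'c'  n0⇒n9
[1] read 'd'  n9⇒n1 ·f
[2] read 'c'  n1⇒n9 ·f
[3] read 'd'  n9⇒n1 ·f
[4] read 'e'  n1⇒n2
[5] read 'a'  n2⇒n3
[6] read 'd'  n3⇒n4
[7] read 'a'  n4⇒n5  emit P0@[3:7],P6@[6:7]
[8] read 'a'  n5⇒n11 ·f
[9] read 'a'  n11⇒n11 ·f
[10] read 'b'  n11⇒n6 ·f
[11] read 'a'  n6⇒n7
[12] read 'c'  n7⇒n12 ·f
[13] read 'c'  n12⇒n13
[14] read 'b'  n13⇒n14  emit P2@[13:14]
[15] read 'd'  n14⇒n15
[16] read 'd'  n15⇒n16  emit P3@[11:16]
[17] read 'e'  n16⇒n2 ·f
[18] read 'd'  n2⇒n22 ·f
[19] read 'c'  n22⇒n23
[20] read 'e'  n23⇒n24  emit P5@[17:20]
[21] read 'd'  n24⇒n22 ·f
[22] read 'e'  n22⇒n2 ·f
[23] read 'a'  n2⇒n3
[24] read 'd'  n3⇒n4
[25] read 'a'  n4⇒n5  emit P0@[21:25],P6@[24:25]
[26] read 'b'  n5⇒n6 ·f
[27] read 'a'  n6⇒n7
[28] read 'a'  n7⇒n8  emit P1@[26:28]
[29] read 'b'  n8⇒n6 ·f
[30] read 'a'  n6⇒n7
[31] read 'a'  n7⇒n8  emit P1@[29:31]
[32] read 'b'  n8⇒n6 ·f
[33] read 'a'  n6⇒n7
[34] read 'a'  n7⇒n8  emit P1@[32:34]
[35] read 'e'  n8⇒n17 ·f
[36] read 'b'  n17⇒n18
[37] read 'b'  n18⇒n19
[38] read 'e'  n19⇒n20
[39] read 'c'  n20⇒n21  emit P4@[35:39]
[40] read 'd'  n21⇒n1 ·f
[41] read 'd'  n1⇒n1 ·f
[42] read 'e'  n1⇒n2
[43] read 'd'  n2⇒n22 ·f
[44] read 'd'  n22⇒n1 ·f
[45] read 'a'  n1⇒n25  emit P6@[44:45]
[46] read 'b'  n25⇒n6 ·f
[47] read 'e'  n6⇒n17 ·f
[48] read 'd'  n17⇒n22
[49] read 'c'  n22⇒n23
[50] read 'e'  n23⇒n24  emit P5@[47:50]
[51] read 'e'  n24⇒n17 ·f
[52] read 'b'  n17⇒n18
[53] read 'b'  n18⇒n19
[54] read 'b'  n19⇒n6 ·f
[55] read 'e'  n6⇒n17 ·f

Matches: [[7,0],[7,6],[14,2],[16,3],[20,5],[25,0],[25,6],[28,1],[31,1],[34,1],[39,4],[45,6],[50,5]]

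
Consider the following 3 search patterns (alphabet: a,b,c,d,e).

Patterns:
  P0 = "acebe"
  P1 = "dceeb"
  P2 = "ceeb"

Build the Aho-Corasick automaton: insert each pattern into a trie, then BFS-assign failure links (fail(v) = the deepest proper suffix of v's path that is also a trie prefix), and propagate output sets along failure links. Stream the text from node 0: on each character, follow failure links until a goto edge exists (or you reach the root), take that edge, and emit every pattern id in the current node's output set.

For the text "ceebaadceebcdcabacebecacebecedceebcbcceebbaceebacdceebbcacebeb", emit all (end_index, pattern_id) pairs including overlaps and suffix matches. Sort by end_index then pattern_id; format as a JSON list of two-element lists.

Build:
Trie (insert patterns):
  n0 'ε': a→1 c→11 d→6
  n1 'a': c→2
  n2 'ac': e→3
  n3 'ace': b→4
  n4 'aceb': e→5
  n5 'acebe': ·  ←P0
  n6 'd': c→7
  n7 'dc': e→8
  n8 'dce': e→9
  n9 'dcee': b→10
  n10 'dceeb': ·  ←P1
  n11 'c': e→12
  n12 'ce': e→13
  n13 'cee': b→14
  n14 'ceeb': ·  ←P2

Failure links (BFS by depth):
  fail(1) 'a': from fail(0)=0 chase 'a': 0 ⇒ 0;  out=∅∪out(0)=∅
  fail(6) 'd': from fail(0)=0 chase 'd': 0 ⇒ 0;  out=∅∪out(0)=∅
  fail(11) 'c': from fail(0)=0 chase 'c': 0 ⇒ 0;  out=∅∪out(0)=∅
  fail(2) 'ac': from fail(1)=0 chase 'c': 0 ⇒ 11;  out=∅∪out(11)=∅
  fail(7) 'dc': from fail(6)=0 chase 'c': 0 ⇒ 11;  out=∅∪out(11)=∅
  fail(12) 'ce': from fail(11)=0 chase 'e': 0 ⇒ 0;  out=∅∪out(0)=∅
  fail(3) 'ace': from fail(2)=11 chase 'e': 11 ⇒ 12;  out=∅∪out(12)=∅
  fail(8) 'dce': from fail(7)=11 chase 'e': 11 ⇒ 12;  out=∅∪out(12)=∅
  fail(13) 'cee': from fail(12)=0 chase 'e': 0 ⇒ 0;  out=∅∪out(0)=∅
  fail(4) 'aceb': from fail(3)=12 chase 'b': 12→0 ⇒ 0;  out=∅∪out(0)=∅
  fail(9) 'dcee': from fail(8)=12 chase 'e': 12 ⇒ 13;  out=∅∪out(13)=∅
  fail(14) 'ceeb': from fail(13)=0 chase 'b': 0 ⇒ 0;  out={2}∪out(0)={2}
  fail(5) 'acebe': from fail(4)=0 chase 'e': 0 ⇒ 0;  out={0}∪out(0)={0}
  fail(10) 'dceeb': from fail(9)=13 chase 'b': 13 ⇒ 14;  out={1}∪out(14)={1,2}

Run:
pos 0 'c': at 11
pos 1 'e': at 12
pos 2 'e': at 13
pos 3 'b': at 14  emit P2@[0:3]
pos 4 'a': at 1 ·f
pos 5 'a': at 1 ·f
pos 6 'd': at 6 ·f
pos 7 'c': at 7
pos 8 'e': at 8
pos 9 'e': at 9
pos 10 'b': at 10  emit P1@[6:10],P2@[7:10]
pos 11 'c': at 11 ·f
pos 12 'd': at 6 ·f
pos 13 'c': at 7
pos 14 'a': at 1 ·f
pos 15 'b': at 0 ·f
pos 16 'a': at 1
pos 17 'c': at 2
pos 18 'e': at 3
pos 19 'b': at 4
pos 20 'e': at 5  emit P0@[16:20]
pos 21 'c': at 11 ·f
pos 22 'a': at 1 ·f
pos 23 'c': at 2
pos 24 'e': at 3
pos 25 'b': at 4
pos 26 'e': at 5  emit P0@[22:26]
pos 27 'c': at 11 ·f
pos 28 'e': at 12
pos 29 'd': at 6 ·f
pos 30 'c': at 7
pos 31 'e': at 8
pos 32 'e': at 9
pos 33 'b': at 10  emit P1@[29:33],P2@[30:33]
pos 34 'c': at 11 ·f
pos 35 'b': at 0 ·f
pos 36 'c': at 11
pos 37 'c': at 11 ·f
pos 38 'e': at 12
pos 39 'e': at 13
pos 40 'b': at 14  emit P2@[37:40]
pos 41 'b': at 0 ·f
pos 42 'a': at 1
pos 43 'c': at 2
pos 44 'e': at 3
pos 45 'e': at 13 ·f
pos 46 'b': at 14  emit P2@[43:46]
pos 47 'a': at 1 ·f
pos 48 'c': at 2
pos 49 'd': at 6 ·f
pos 50 'c': at 7
pos 51 'e': at 8
pos 52 'e': at 9
pos 53 'b': at 10  emit P1@[49:53],P2@[50:53]
pos 54 'b': at 0 ·f
pos 55 'c': at 11
pos 56 'a': at 1 ·f
pos 57 'c': at 2
pos 58 'e': at 3
pos 59 'b': at 4
pos 60 'e': at 5  emit P0@[56:60]
pos 61 'b': at 0 ·f

All matches (sorted): [[3,2],[10,1],[10,2],[20,0],[26,0],[33,1],[33,2],[40,2],[46,2],[53,1],[53,2],[60,0]]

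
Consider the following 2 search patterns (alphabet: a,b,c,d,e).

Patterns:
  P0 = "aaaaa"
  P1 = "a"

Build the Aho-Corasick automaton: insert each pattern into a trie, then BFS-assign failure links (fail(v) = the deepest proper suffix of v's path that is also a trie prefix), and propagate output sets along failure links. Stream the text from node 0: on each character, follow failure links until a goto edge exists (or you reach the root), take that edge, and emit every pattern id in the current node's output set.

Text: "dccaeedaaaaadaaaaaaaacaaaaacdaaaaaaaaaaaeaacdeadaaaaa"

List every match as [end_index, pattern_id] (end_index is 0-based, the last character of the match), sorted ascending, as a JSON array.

Build automaton:
Trie (insert patterns):
  0='ε' goto a→1
  1='a' goto a→2  [P1 ends]
  2='aa' goto a→3
  3='aaa' goto a→4
  4='aaaa' goto a→5
  5='aaaaa' goto ·  [P0 ends]

BFS fail/out derivation:
  fail(1) 'a': from fail(0)=0 chase 'a': 0 ⇒ 0;  out={1}∪out(0)={1}
  fail(2) 'aa': from fail(1)=0 chase 'a': 0 ⇒ 1;  out=∅∪out(1)={1}
  fail(3) 'aaa': from fail(2)=1 chase 'a': 1 ⇒ 2;  out=∅∪out(2)={1}
  fail(4) 'aaaa': from fail(3)=2 chase 'a': 2 ⇒ 3;  out=∅∪out(3)={1}
  fail(5) 'aaaaa': from fail(4)=3 chase 'a': 3 ⇒ 4;  out={0}∪out(4)={0,1}

Scan:
i=0 'd': node 0→0
i=1 'c': node 0→0
i=2 'c': node 0→0
i=3 'a': node 0→1  → match P1@[3:3]
i=4 'e': node 1→0 ·f
i=5 'e': node 0→0
i=6 'd': node 0→0
i=7 'a': node 0→1  → match P1@[7:7]
i=8 'a': node 1→2  → match P1@[8:8]
i=9 'a': node 2→3  → match P1@[9:9]
i=10 'a': node 3→4  → match P1@[10:10]
i=11 'a': node 4→5  → match P0@[7:11],P1@[11:11]
i=12 'd': node 5→0 ·f
i=13 'a': node 0→1  → match P1@[13:13]
i=14 'a': node 1→2  → match P1@[14:14]
i=15 'a': node 2→3  → match P1@[15:15]
i=16 'a': node 3→4  → match P1@[16:16]
i=17 'a': node 4→5  → match P0@[13:17],P1@[17:17]
i=18 'a': node 5→5 ·f  → match P0@[14:18],P1@[18:18]
i=19 'a': node 5→5 ·f  → match P0@[15:19],P1@[19:19]
i=20 'a': node 5→5 ·f  → match P0@[16:20],P1@[20:20]
i=21 'c': node 5→0 ·f
i=22 'a': node 0→1  → match P1@[22:22]
i=23 'a': node 1→2  → match P1@[23:23]
i=24 'a': node 2→3  → match P1@[24:24]
i=25 'a': node 3→4  → match P1@[25:25]
i=26 'a': node 4→5  → match P0@[22:26],P1@[26:26]
i=27 'c': node 5→0 ·f
i=28 'd': node 0→0
i=29 'a': node 0→1  → match P1@[29:29]
i=30 'a': node 1→2  → match P1@[30:30]
i=31 'a': node 2→3  → match P1@[31:31]
i=32 'a': node 3→4  → match P1@[32:32]
i=33 'a': node 4→5  → match P0@[29:33],P1@[33:33]
i=34 'a': node 5→5 ·f  → match P0@[30:34],P1@[34:34]
i=35 'a': node 5→5 ·f  → match P0@[31:35],P1@[35:35]
i=36 'a': node 5→5 ·f  → match P0@[32:36],P1@[36:36]
i=37 'a': node 5→5 ·f  → match P0@[33:37],P1@[37:37]
i=38 'a': node 5→5 ·f  → match P0@[34:38],P1@[38:38]
i=39 'a': node 5→5 ·f  → match P0@[35:39],P1@[39:39]
i=40 'e': node 5→0 ·f
i=41 'a': node 0→1  → match P1@[41:41]
i=42 'a': node 1→2  → match P1@[42:42]
i=43 'c': node 2→0 ·f
i=44 'd': node 0→0
i=45 'e': node 0→0
i=46 'a': node 0→1  → match P1@[46:46]
i=47 'd': node 1→0 ·f
i=48 'a': node 0→1  → match P1@[48:48]
i=49 'a': node 1→2  → match P1@[49:49]
i=50 'a': node 2→3  → match P1@[50:50]
i=51 'a': node 3→4  → match P1@[51:51]
i=52 'a': node 4→5  → match P0@[48:52],P1@[52:52]

Matches: [[3,1],[7,1],[8,1],[9,1],[10,1],[11,0],[11,1],[13,1],[14,1],[15,1],[16,1],[17,0],[17,1],[18,0],[18,1],[19,0],[19,1],[20,0],[20,1],[22,1],[23,1],[24,1],[25,1],[26,0],[26,1],[29,1],[30,1],[31,1],[32,1],[33,0],[33,1],[34,0],[34,1],[35,0],[35,1],[36,0],[36,1],[37,0],[37,1],[38,0],[38,1],[39,0],[39,1],[41,1],[42,1],[46,1],[48,1],[49,1],[50,1],[51,1],[52,0],[52,1]]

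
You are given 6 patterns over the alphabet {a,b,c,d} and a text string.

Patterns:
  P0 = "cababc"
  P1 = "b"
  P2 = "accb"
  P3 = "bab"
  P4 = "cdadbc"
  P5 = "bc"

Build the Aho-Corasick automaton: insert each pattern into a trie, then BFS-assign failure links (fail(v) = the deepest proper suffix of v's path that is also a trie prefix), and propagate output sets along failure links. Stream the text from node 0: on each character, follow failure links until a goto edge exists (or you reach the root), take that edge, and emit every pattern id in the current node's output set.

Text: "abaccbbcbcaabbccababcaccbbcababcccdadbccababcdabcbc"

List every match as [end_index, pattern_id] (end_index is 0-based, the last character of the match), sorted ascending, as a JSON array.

Construct AC machine:
Trie nodes:
  n0 'ε': a→8 b→7 c→1
  n1 'c': a→2 d→14
  n2 'ca': b→3
  n3 'cab': a→4
  n4 'caba': b→5
  n5 'cabab': c→6
  n6 'cababc': ·  [P0 ends]
  n7 'b': a→12 c→19  [P1 ends]
  n8 'a': c→9
  n9 'ac': c→10
  n10 'acc': b→11
  n11 'accb': ·  [P2 ends]
  n12 'ba': b→13
  n13 'bab': ·  [P3 ends]
  n14 'cd': a→15
  n15 'cda': d→16
  n16 'cdad': b→17
  n17 'cdadb': c→18
  n18 'cdadbc': ·  [P4 ends]
  n19 'bc': ·  [P5 ends]

BFS fail/out derivation:
  fail(1) 'c': from fail(0)=0 chase 'c': 0 ⇒ 0;  out=∅∪out(0)=∅
  fail(7) 'b': from fail(0)=0 chase 'b': 0 ⇒ 0;  out={1}∪out(0)={1}
  fail(8) 'a': from fail(0)=0 chase 'a': 0 ⇒ 0;  out=∅∪out(0)=∅
  fail(2) 'ca': from fail(1)=0 chase 'a': 0 ⇒ 8;  out=∅∪out(8)=∅
  fail(9) 'ac': from fail(8)=0 chase 'c': 0 ⇒ 1;  out=∅∪out(1)=∅
  fail(12) 'ba': from fail(7)=0 chase 'a': 0 ⇒ 8;  out=∅∪out(8)=∅
  fail(14) 'cd': from fail(1)=0 chase 'd': 0 ⇒ 0;  out=∅∪out(0)=∅
  fail(19) 'bc': from fail(7)=0 chase 'c': 0 ⇒ 1;  out={5}∪out(1)={5}
  fail(3) 'cab': from fail(2)=8 chase 'b': 8→0 ⇒ 7;  out=∅∪out(7)={1}
  fail(10) 'acc': from fail(9)=1 chase 'c': 1→0 ⇒ 1;  out=∅∪out(1)=∅
  fail(13) 'bab': from fail(12)=8 chase 'b': 8→0 ⇒ 7;  out={3}∪out(7)={1,3}
  fail(15) 'cda': from fail(14)=0 chase 'a': 0 ⇒ 8;  out=∅∪out(8)=∅
  fail(4) 'caba': from fail(3)=7 chase 'a': 7 ⇒ 12;  out=∅∪out(12)=∅
  fail(11) 'accb': from fail(10)=1 chase 'b': 1→0 ⇒ 7;  out={2}∪out(7)={1,2}
  fail(16) 'cdad': from fail(15)=8 chase 'd': 8→0 ⇒ 0;  out=∅∪out(0)=∅
  fail(5) 'cabab': from fail(4)=12 chase 'b': 12 ⇒ 13;  out=∅∪out(13)={1,3}
  fail(17) 'cdadb': from fail(16)=0 chase 'b': 0 ⇒ 7;  out=∅∪out(7)={1}
  fail(6) 'cababc': from fail(5)=13 chase 'c': 13→7 ⇒ 19;  out={0}∪out(19)={0,5}
  fail(18) 'cdadbc': from fail(17)=7 chase 'c': 7 ⇒ 19;  out={4}∪out(19)={4,5}

Text stream:
i=0 'a': node 0→8
i=1 'b': node 8→7 (via fail)  emit P1@[1:1]
i=2 'a': node 7→12
i=3 'c': node 12→9 (via fail)
i=4 'c': node 9→10
i=5 'b': node 10→11  emit P1@[5:5],P2@[2:5]
i=6 'b': node 11→7 (via fail)  emit P1@[6:6]
i=7 'c': node 7→19  emit P5@[6:7]
i=8 'b': node 19→7 (via fail)  emit P1@[8:8]
i=9 'c': node 7→19  emit P5@[8:9]
i=10 'a': node 19→2 (via fail)
i=11 'a': node 2→8 (via fail)
i=12 'b': node 8→7 (via fail)  emit P1@[12:12]
i=13 'b': node 7→7 (via fail)  emit P1@[13:13]
i=14 'c': node 7→19  emit P5@[13:14]
i=15 'c': node 19→1 (via fail)
i=16 'a': node 1→2
i=17 'b': node 2→3  emit P1@[17:17]
i=18 'a': node 3→4
i=19 'b': node 4→5  emit P1@[19:19],P3@[17:19]
i=20 'c': node 5→6  emit P0@[15:20],P5@[19:20]
i=21 'a': node 6→2 (via fail)
i=22 'c': node 2→9 (via fail)
i=23 'c': node 9→10
i=24 'b': node 10→11  emit P1@[24:24],P2@[21:24]
i=25 'b': node 11→7 (via fail)  emit P1@[25:25]
i=26 'c': node 7→19  emit P5@[25:26]
i=27 'a': node 19→2 (via fail)
i=28 'b': node 2→3  emit P1@[28:28]
i=29 'a': node 3→4
i=30 'b': node 4→5  emit P1@[30:30],P3@[28:30]
i=31 'c': node 5→6  emit P0@[26:31],P5@[30:31]
i=32 'c': node 6→1 (via fail)
i=33 'c': node 1→1 (via fail)
i=34 'd': node 1→14
i=35 'a': node 14→15
i=36 'd': node 15→16
i=37 'b': node 16→17  emit P1@[37:37]
i=38 'c': node 17→18  emit P4@[33:38],P5@[37:38]
i=39 'c': node 18→1 (via fail)
i=40 'a': node 1→2
i=41 'b': node 2→3  emit P1@[41:41]
i=42 'a': node 3→4
i=43 'b': node 4→5  emit P1@[43:43],P3@[41:43]
i=44 'c': node 5→6  emit P0@[39:44],P5@[43:44]
i=45 'd': node 6→14 (via fail)
i=46 'a': node 14→15
i=47 'b': node 15→7 (via fail)  emit P1@[47:47]
i=48 'c': node 7→19  emit P5@[47:48]
i=49 'b': node 19→7 (via fail)  emit P1@[49:49]
i=50 'c': node 7→19  emit P5@[49:50]

Matches: [[1,1],[5,1],[5,2],[6,1],[7,5],[8,1],[9,5],[12,1],[13,1],[14,5],[17,1],[19,1],[19,3],[20,0],[20,5],[24,1],[24,2],[25,1],[26,5],[28,1],[30,1],[30,3],[31,0],[31,5],[37,1],[38,4],[38,5],[41,1],[43,1],[43,3],[44,0],[44,5],[47,1],[48,5],[49,1],[50,5]]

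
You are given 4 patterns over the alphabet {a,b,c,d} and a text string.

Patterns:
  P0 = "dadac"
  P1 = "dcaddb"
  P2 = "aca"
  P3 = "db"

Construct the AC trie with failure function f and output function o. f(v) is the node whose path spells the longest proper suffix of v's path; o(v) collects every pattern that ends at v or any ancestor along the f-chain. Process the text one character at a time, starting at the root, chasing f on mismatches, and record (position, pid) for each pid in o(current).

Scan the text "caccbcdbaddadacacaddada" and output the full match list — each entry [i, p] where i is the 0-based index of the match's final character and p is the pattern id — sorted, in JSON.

Build automaton:
Trie (insert patterns):
  0='ε' goto a→11 d→1
  1='d' goto a→2 b→14 c→6
  2='da' goto d→3
  3='dad' goto a→4
  4='dada' goto c→5
  5='dadac' goto ·  [P0 ends]
  6='dc' goto a→7
  7='dca' goto d→8
  8='dcad' goto d→9
  9='dcadd' goto b→10
  10='dcaddb' goto ·  [P1 ends]
  11='a' goto c→12
  12='ac' goto a→13
  13='aca' goto ·  [P2 ends]
  14='db' goto ·  [P3 ends]

Failure links (BFS by depth):
  fail(1) 'd': from fail(0)=0 chase 'd': 0 ⇒ 0;  out=∅∪out(0)=∅
  fail(11) 'a': from fail(0)=0 chase 'a': 0 ⇒ 0;  out=∅∪out(0)=∅
  fail(2) 'da': from fail(1)=0 chase 'a': 0 ⇒ 11;  out=∅∪out(11)=∅
  fail(6) 'dc': from fail(1)=0 chase 'c': 0 ⇒ 0;  out=∅∪out(0)=∅
  fail(12) 'ac': from fail(11)=0 chase 'c': 0 ⇒ 0;  out=∅∪out(0)=∅
  fail(14) 'db': from fail(1)=0 chase 'b': 0 ⇒ 0;  out={3}∪out(0)={3}
  fail(3) 'dad': from fail(2)=11 chase 'd': 11→0 ⇒ 1;  out=∅∪out(1)=∅
  fail(7) 'dca': from fail(6)=0 chase 'a': 0 ⇒ 11;  out=∅∪out(11)=∅
  fail(13) 'aca': from fail(12)=0 chase 'a': 0 ⇒ 11;  out={2}∪out(11)={2}
  fail(4) 'dada': from fail(3)=1 chase 'a': 1 ⇒ 2;  out=∅∪out(2)=∅
  fail(8) 'dcad': from fail(7)=11 chase 'd': 11→0 ⇒ 1;  out=∅∪out(1)=∅
  fail(5) 'dadac': from fail(4)=2 chase 'c': 2→11 ⇒ 12;  out={0}∪out(12)={0}
  fail(9) 'dcadd': from fail(8)=1 chase 'd': 1→0 ⇒ 1;  out=∅∪out(1)=∅
  fail(10) 'dcaddb': from fail(9)=1 chase 'b': 1 ⇒ 14;  out={1}∪out(14)={1,3}

Run:
i=0 'c': node 0→0
i=1 'a': node 0→11
i=2 'c': node 11→12
i=3 'c': node 12→0 ·f
i=4 'b': node 0→0
i=5 'c': node 0→0
i=6 'd': node 0→1
i=7 'b': node 1→14  → match P3@[6:7]
i=8 'a': node 14→11 ·f
i=9 'd': node 11→1 ·f
i=10 'd': node 1→1 ·f
i=11 'a': node 1→2
i=12 'd': node 2→3
i=13 'a': node 3→4
i=14 'c': node 4→5  → match P0@[10:14]
i=15 'a': node 5→13 ·f  → match P2@[13:15]
i=16 'c': node 13→12 ·f
i=17 'a': node 12→13  → match P2@[15:17]
i=18 'd': node 13→1 ·f
i=19 'd': node 1→1 ·f
i=20 'a': node 1→2
i=21 'd': node 2→3
i=22 'a': node 3→4

All matches (sorted): [[7,3],[14,0],[15,2],[17,2]]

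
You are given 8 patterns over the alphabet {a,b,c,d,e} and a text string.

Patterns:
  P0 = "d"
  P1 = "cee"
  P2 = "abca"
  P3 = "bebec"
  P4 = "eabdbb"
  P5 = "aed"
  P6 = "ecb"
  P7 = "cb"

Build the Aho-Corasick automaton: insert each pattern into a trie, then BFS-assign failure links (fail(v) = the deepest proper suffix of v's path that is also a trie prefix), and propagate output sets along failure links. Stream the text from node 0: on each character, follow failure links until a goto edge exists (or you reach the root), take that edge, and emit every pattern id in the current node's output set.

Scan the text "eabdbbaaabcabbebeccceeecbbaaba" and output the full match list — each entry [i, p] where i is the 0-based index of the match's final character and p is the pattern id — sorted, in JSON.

Construct AC machine:
Trie (insert patterns):
  0='ε' goto a→5 b→9 c→2 d→1 e→14
  1='d' goto ·  [P0 ends]
  2='c' goto b→24 e→3
  3='ce' goto e→4
  4='cee' goto ·  [P1 ends]
  5='a' goto b→6 e→20
  6='ab' goto c→7
  7='abc' goto a→8
  8='abca' goto ·  [P2 ends]
  9='b' goto e→10
  10='be' goto b→11
  11='beb' goto e→12
  12='bebe' goto c→13
  13='bebec' goto ·  [P3 ends]
  14='e' goto a→15 c→22
  15='ea' goto b→16
  16='eab' goto d→17
  17='eabd' goto b→18
  18='eabdb' goto b→19
  19='eabdbb' goto ·  [P4 ends]
  20='ae' goto d→21
  21='aed' goto ·  [P5 ends]
  22='ec' goto b→23
  23='ecb' goto ·  [P6 ends]
  24='cb' goto ·  [P7 ends]

BFS fail/out derivation:
  fail(1) 'd': from fail(0)=0 chase 'd': 0 ⇒ 0;  out={0}∪out(0)={0}
  fail(2) 'c': from fail(0)=0 chase 'c': 0 ⇒ 0;  out=∅∪out(0)=∅
  fail(5) 'a': from fail(0)=0 chase 'a': 0 ⇒ 0;  out=∅∪out(0)=∅
  fail(9) 'b': from fail(0)=0 chase 'b': 0 ⇒ 0;  out=∅∪out(0)=∅
  fail(14) 'e': from fail(0)=0 chase 'e': 0 ⇒ 0;  out=∅∪out(0)=∅
  fail(3) 'ce': from fail(2)=0 chase 'e': 0 ⇒ 14;  out=∅∪out(14)=∅
  fail(6) 'ab': from fail(5)=0 chase 'b': 0 ⇒ 9;  out=∅∪out(9)=∅
  fail(10) 'be': from fail(9)=0 chase 'e': 0 ⇒ 14;  out=∅∪out(14)=∅
  fail(15) 'ea': from fail(14)=0 chase 'a': 0 ⇒ 5;  out=∅∪out(5)=∅
  fail(20) 'ae': from fail(5)=0 chase 'e': 0 ⇒ 14;  out=∅∪out(14)=∅
  fail(22) 'ec': from fail(14)=0 chase 'c': 0 ⇒ 2;  out=∅∪out(2)=∅
  fail(24) 'cb': from fail(2)=0 chase 'b': 0 ⇒ 9;  out={7}∪out(9)={7}
  fail(4) 'cee': from fail(3)=14 chase 'e': 14→0 ⇒ 14;  out={1}∪out(14)={1}
  fail(7) 'abc': from fail(6)=9 chase 'c': 9→0 ⇒ 2;  out=∅∪out(2)=∅
  fail(11) 'beb': from fail(10)=14 chase 'b': 14→0 ⇒ 9;  out=∅∪out(9)=∅
  fail(16) 'eab': from fail(15)=5 chase 'b': 5 ⇒ 6;  out=∅∪out(6)=∅
  fail(21) 'aed': from fail(20)=14 chase 'd': 14→0 ⇒ 1;  out={5}∪out(1)={0,5}
  fail(23) 'ecb': from fail(22)=2 chase 'b': 2 ⇒ 24;  out={6}∪out(24)={6,7}
  fail(8) 'abca': from fail(7)=2 chase 'a': 2→0 ⇒ 5;  out={2}∪out(5)={2}
  fail(12) 'bebe': from fail(11)=9 chase 'e': 9 ⇒ 10;  out=∅∪out(10)=∅
  fail(17) 'eabd': from fail(16)=6 chase 'd': 6→9→0 ⇒ 1;  out=∅∪out(1)={0}
  fail(13) 'bebec': from fail(12)=10 chase 'c': 10→14 ⇒ 22;  out={3}∪out(22)={3}
  fail(18) 'eabdb': from fail(17)=1 chase 'b': 1→0 ⇒ 9;  out=∅∪out(9)=∅
  fail(19) 'eabdbb': from fail(18)=9 chase 'b': 9→0 ⇒ 9;  out={4}∪out(9)={4}

Run:
pos 0 'e': at 14
pos 1 'a': at 15
pos 2 'b': at 16
pos 3 'd': at 17  emit P0@[3:3]
pos 4 'b': at 18
pos 5 'b': at 19  emit P4@[0:5]
pos 6 'a': at 5 (fail-walked)
pos 7 'a': at 5 (fail-walked)
pos 8 'a': at 5 (fail-walked)
pos 9 'b': at 6
pos 10 'c': at 7
pos 11 'a': at 8  emit P2@[8:11]
pos 12 'b': at 6 (fail-walked)
pos 13 'b': at 9 (fail-walked)
pos 14 'e': at 10
pos 15 'b': at 11
pos 16 'e': at 12
pos 17 'c': at 13  emit P3@[13:17]
pos 18 'c': at 2 (fail-walked)
pos 19 'c': at 2 (fail-walked)
pos 20 'e': at 3
pos 21 'e': at 4  emit P1@[19:21]
pos 22 'e': at 14 (fail-walked)
pos 23 'c': at 22
pos 24 'b': at 23  emit P6@[22:24],P7@[23:24]
pos 25 'b': at 9 (fail-walked)
pos 26 'a': at 5 (fail-walked)
pos 27 'a': at 5 (fail-walked)
pos 28 'b': at 6
pos 29 'a': at 5 (fail-walked)

Matches: [[3,0],[5,4],[11,2],[17,3],[21,1],[24,6],[24,7]]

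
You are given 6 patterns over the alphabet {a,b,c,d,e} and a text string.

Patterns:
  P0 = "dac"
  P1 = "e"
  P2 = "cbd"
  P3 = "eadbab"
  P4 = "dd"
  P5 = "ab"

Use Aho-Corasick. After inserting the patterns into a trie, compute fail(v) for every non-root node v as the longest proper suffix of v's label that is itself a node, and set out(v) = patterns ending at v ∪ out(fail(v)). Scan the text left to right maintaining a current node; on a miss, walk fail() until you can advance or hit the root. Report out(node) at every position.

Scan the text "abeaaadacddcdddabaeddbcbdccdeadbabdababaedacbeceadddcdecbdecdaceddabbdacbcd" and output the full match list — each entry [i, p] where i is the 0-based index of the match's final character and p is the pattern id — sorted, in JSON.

Build automaton:
Trie (insert patterns):
  0='ε' goto a→14 c→5 d→1 e→4
  1='d' goto a→2 d→13
  2='da' goto c→3
  3='dac' goto ·  ←P0
  4='e' goto a→8  ←P1
  5='c' goto b→6
  6='cb' goto d→7
  7='cbd' goto ·  ←P2
  8='ea' goto d→9
  9='ead' goto b→10
  10='eadb' goto a→11
  11='eadba' goto b→12
  12='eadbab' goto ·  ←P3
  13='dd' goto ·  ←P4
  14='a' goto b→15
  15='ab' goto ·  ←P5

BFS fail/out derivation:
  fail(1) 'd': from fail(0)=0 chase 'd': 0 ⇒ 0;  out=∅∪out(0)=∅
  fail(4) 'e': from fail(0)=0 chase 'e': 0 ⇒ 0;  out={1}∪out(0)={1}
  fail(5) 'c': from fail(0)=0 chase 'c': 0 ⇒ 0;  out=∅∪out(0)=∅
  fail(14) 'a': from fail(0)=0 chase 'a': 0 ⇒ 0;  out=∅∪out(0)=∅
  fail(2) 'da': from fail(1)=0 chase 'a': 0 ⇒ 14;  out=∅∪out(14)=∅
  fail(6) 'cb': from fail(5)=0 chase 'b': 0 ⇒ 0;  out=∅∪out(0)=∅
  fail(8) 'ea': from fail(4)=0 chase 'a': 0 ⇒ 14;  out=∅∪out(14)=∅
  fail(13) 'dd': from fail(1)=0 chase 'd': 0 ⇒ 1;  out={4}∪out(1)={4}
  fail(15) 'ab': from fail(14)=0 chase 'b': 0 ⇒ 0;  out={5}∪out(0)={5}
  fail(3) 'dac': from fail(2)=14 chase 'c': 14→0 ⇒ 5;  out={0}∪out(5)={0}
  fail(7) 'cbd': from fail(6)=0 chase 'd': 0 ⇒ 1;  out={2}∪out(1)={2}
  fail(9) 'ead': from fail(8)=14 chase 'd': 14→0 ⇒ 1;  out=∅∪out(1)=∅
  fail(10) 'eadb': from fail(9)=1 chase 'b': 1→0 ⇒ 0;  out=∅∪out(0)=∅
  fail(11) 'eadba': from fail(10)=0 chase 'a': 0 ⇒ 14;  out=∅∪out(14)=∅
  fail(12) 'eadbab': from fail(11)=14 chase 'b': 14 ⇒ 15;  out={3}∪out(15)={3,5}

Run:
[0] read 'a'  n0⇒n14
[1] read 'b'  n14⇒n15  emit P5@[0:1]
[2] read 'e'  n15⇒n4 (via fail)  emit P1@[2:2]
[3] read 'a'  n4⇒n8
[4] read 'a'  n8⇒n14 (via fail)
[5] read 'a'  n14⇒n14 (via fail)
[6] read 'd'  n14⇒n1 (via fail)
[7] read 'a'  n1⇒n2
[8] read 'c'  n2⇒n3  emit P0@[6:8]
[9] read 'd'  n3⇒n1 (via fail)
[10] read 'd'  n1⇒n13  emit P4@[9:10]
[11] read 'c'  n13⇒n5 (via fail)
[12] read 'd'  n5⇒n1 (via fail)
[13] read 'd'  n1⇒n13  emit P4@[12:13]
[14] read 'd'  n13⇒n13 (via fail)  emit P4@[13:14]
[15] read 'a'  n13⇒n2 (via fail)
[16] read 'b'  n2⇒n15 (via fail)  emit P5@[15:16]
[17] read 'a'  n15⇒n14 (via fail)
[18] read 'e'  n14⇒n4 (via fail)  emit P1@[18:18]
[19] read 'd'  n4⇒n1 (via fail)
[20] read 'd'  n1⇒n13  emit P4@[19:20]
[21] read 'b'  n13⇒n0 (via fail)
[22] read 'c'  n0⇒n5
[23] read 'b'  n5⇒n6
[24] read 'd'  n6⇒n7  emit P2@[22:24]
[25] read 'c'  n7⇒n5 (via fail)
[26] read 'c'  n5⇒n5 (via fail)
[27] read 'd'  n5⇒n1 (via fail)
[28] read 'e'  n1⇒n4 (via fail)  emit P1@[28:28]
[29] read 'a'  n4⇒n8
[30] read 'd'  n8⇒n9
[31] read 'b'  n9⇒n10
[32] read 'a'  n10⇒n11
[33] read 'b'  n11⇒n12  emit P3@[28:33],P5@[32:33]
[34] read 'd'  n12⇒n1 (via fail)
[35] read 'a'  n1⇒n2
[36] read 'b'  n2⇒n15 (via fail)  emit P5@[35:36]
[37] read 'a'  n15⇒n14 (via fail)
[38] read 'b'  n14⇒n15  emit P5@[37:38]
[39] read 'a'  n15⇒n14 (via fail)
[40] read 'e'  n14⇒n4 (via fail)  emit P1@[40:40]
[41] read 'd'  n4⇒n1 (via fail)
[42] read 'a'  n1⇒n2
[43] read 'c'  n2⇒n3  emit P0@[41:43]
[44] read 'b'  n3⇒n6 (via fail)
[45] read 'e'  n6⇒n4 (via fail)  emit P1@[45:45]
[46] read 'c'  n4⇒n5 (via fail)
[47] read 'e'  n5⇒n4 (via fail)  emit P1@[47:47]
[48] read 'a'  n4⇒n8
[49] read 'd'  n8⇒n9
[50] read 'd'  n9⇒n13 (via fail)  emit P4@[49:50]
[51] read 'd'  n13⇒n13 (via fail)  emit P4@[50:51]
[52] read 'c'  n13⇒n5 (via fail)
[53] read 'd'  n5⇒n1 (via fail)
[54] read 'e'  n1⇒n4 (via fail)  emit P1@[54:54]
[55] read 'c'  n4⇒n5 (via fail)
[56] read 'b'  n5⇒n6
[57] read 'd'  n6⇒n7  emit P2@[55:57]
[58] read 'e'  n7⇒n4 (via fail)  emit P1@[58:58]
[59] read 'c'  n4⇒n5 (via fail)
[60] read 'd'  n5⇒n1 (via fail)
[61] read 'a'  n1⇒n2
[62] read 'c'  n2⇒n3  emit P0@[60:62]
[63] read 'e'  n3⇒n4 (via fail)  emit P1@[63:63]
[64] read 'd'  n4⇒n1 (via fail)
[65] read 'd'  n1⇒n13  emit P4@[64:65]
[66] read 'a'  n13⇒n2 (via fail)
[67] read 'b'  n2⇒n15 (via fail)  emit P5@[66:67]
[68] read 'b'  n15⇒n0 (via fail)
[69] read 'd'  n0⇒n1
[70] read 'a'  n1⇒n2
[71] read 'c'  n2⇒n3  emit P0@[69:71]
[72] read 'b'  n3⇒n6 (via fail)
[73] read 'c'  n6⇒n5 (via fail)
[74] read 'd'  n5⇒n1 (via fail)

Matches: [[1,5],[2,1],[8,0],[10,4],[13,4],[14,4],[16,5],[18,1],[20,4],[24,2],[28,1],[33,3],[33,5],[36,5],[38,5],[40,1],[43,0],[45,1],[47,1],[50,4],[51,4],[54,1],[57,2],[58,1],[62,0],[63,1],[65,4],[67,5],[71,0]]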